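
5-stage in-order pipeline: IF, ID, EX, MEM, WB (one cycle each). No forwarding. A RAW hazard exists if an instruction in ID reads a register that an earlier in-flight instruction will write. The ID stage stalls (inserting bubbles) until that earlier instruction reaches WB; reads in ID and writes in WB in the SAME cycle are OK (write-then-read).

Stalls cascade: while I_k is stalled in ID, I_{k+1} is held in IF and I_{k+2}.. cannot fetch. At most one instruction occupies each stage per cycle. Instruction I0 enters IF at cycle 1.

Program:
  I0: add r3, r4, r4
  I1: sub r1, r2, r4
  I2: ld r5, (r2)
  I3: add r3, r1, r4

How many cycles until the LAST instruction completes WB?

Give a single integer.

I0 add r3 <- r4,r4: IF@1 ID@2 stall=0 (-) EX@3 MEM@4 WB@5
I1 sub r1 <- r2,r4: IF@2 ID@3 stall=0 (-) EX@4 MEM@5 WB@6
I2 ld r5 <- r2: IF@3 ID@4 stall=0 (-) EX@5 MEM@6 WB@7
I3 add r3 <- r1,r4: IF@4 ID@5 stall=1 (RAW on I1.r1 (WB@6)) EX@7 MEM@8 WB@9

Answer: 9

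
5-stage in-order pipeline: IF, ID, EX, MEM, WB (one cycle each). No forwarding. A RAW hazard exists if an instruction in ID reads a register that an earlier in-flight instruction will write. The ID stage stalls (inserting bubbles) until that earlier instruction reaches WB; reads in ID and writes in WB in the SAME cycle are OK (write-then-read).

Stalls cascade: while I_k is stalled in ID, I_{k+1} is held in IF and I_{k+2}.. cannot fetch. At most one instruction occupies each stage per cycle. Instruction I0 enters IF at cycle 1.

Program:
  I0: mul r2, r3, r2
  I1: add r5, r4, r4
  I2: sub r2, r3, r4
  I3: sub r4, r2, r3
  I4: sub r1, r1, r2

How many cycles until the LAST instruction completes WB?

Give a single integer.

I0 mul r2 <- r3,r2: IF@1 ID@2 stall=0 (-) EX@3 MEM@4 WB@5
I1 add r5 <- r4,r4: IF@2 ID@3 stall=0 (-) EX@4 MEM@5 WB@6
I2 sub r2 <- r3,r4: IF@3 ID@4 stall=0 (-) EX@5 MEM@6 WB@7
I3 sub r4 <- r2,r3: IF@4 ID@5 stall=2 (RAW on I2.r2 (WB@7)) EX@8 MEM@9 WB@10
I4 sub r1 <- r1,r2: IF@5 ID@8 stall=0 (-) EX@9 MEM@10 WB@11

Answer: 11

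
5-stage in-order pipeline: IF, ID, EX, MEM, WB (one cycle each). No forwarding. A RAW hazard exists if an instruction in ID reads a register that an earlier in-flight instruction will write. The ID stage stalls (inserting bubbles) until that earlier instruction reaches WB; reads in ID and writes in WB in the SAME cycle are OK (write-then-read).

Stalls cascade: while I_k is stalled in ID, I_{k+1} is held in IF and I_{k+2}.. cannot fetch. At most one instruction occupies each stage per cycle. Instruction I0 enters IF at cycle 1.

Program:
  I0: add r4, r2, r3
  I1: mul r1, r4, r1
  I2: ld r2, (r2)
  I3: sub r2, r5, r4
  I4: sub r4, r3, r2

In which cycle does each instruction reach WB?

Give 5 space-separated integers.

Answer: 5 8 9 10 13

Derivation:
I0 add r4 <- r2,r3: IF@1 ID@2 stall=0 (-) EX@3 MEM@4 WB@5
I1 mul r1 <- r4,r1: IF@2 ID@3 stall=2 (RAW on I0.r4 (WB@5)) EX@6 MEM@7 WB@8
I2 ld r2 <- r2: IF@3 ID@6 stall=0 (-) EX@7 MEM@8 WB@9
I3 sub r2 <- r5,r4: IF@6 ID@7 stall=0 (-) EX@8 MEM@9 WB@10
I4 sub r4 <- r3,r2: IF@7 ID@8 stall=2 (RAW on I3.r2 (WB@10)) EX@11 MEM@12 WB@13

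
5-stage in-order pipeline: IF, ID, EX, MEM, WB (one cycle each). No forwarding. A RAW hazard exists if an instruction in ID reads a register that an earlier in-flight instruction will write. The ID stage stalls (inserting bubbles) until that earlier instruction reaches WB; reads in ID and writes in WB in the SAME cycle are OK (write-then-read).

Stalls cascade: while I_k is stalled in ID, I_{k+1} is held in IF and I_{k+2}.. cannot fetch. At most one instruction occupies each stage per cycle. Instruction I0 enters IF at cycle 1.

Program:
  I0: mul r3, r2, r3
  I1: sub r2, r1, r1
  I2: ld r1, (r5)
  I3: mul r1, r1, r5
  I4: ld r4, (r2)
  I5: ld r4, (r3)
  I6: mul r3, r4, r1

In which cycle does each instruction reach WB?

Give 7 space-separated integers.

Answer: 5 6 7 10 11 12 15

Derivation:
I0 mul r3 <- r2,r3: IF@1 ID@2 stall=0 (-) EX@3 MEM@4 WB@5
I1 sub r2 <- r1,r1: IF@2 ID@3 stall=0 (-) EX@4 MEM@5 WB@6
I2 ld r1 <- r5: IF@3 ID@4 stall=0 (-) EX@5 MEM@6 WB@7
I3 mul r1 <- r1,r5: IF@4 ID@5 stall=2 (RAW on I2.r1 (WB@7)) EX@8 MEM@9 WB@10
I4 ld r4 <- r2: IF@5 ID@8 stall=0 (-) EX@9 MEM@10 WB@11
I5 ld r4 <- r3: IF@8 ID@9 stall=0 (-) EX@10 MEM@11 WB@12
I6 mul r3 <- r4,r1: IF@9 ID@10 stall=2 (RAW on I5.r4 (WB@12)) EX@13 MEM@14 WB@15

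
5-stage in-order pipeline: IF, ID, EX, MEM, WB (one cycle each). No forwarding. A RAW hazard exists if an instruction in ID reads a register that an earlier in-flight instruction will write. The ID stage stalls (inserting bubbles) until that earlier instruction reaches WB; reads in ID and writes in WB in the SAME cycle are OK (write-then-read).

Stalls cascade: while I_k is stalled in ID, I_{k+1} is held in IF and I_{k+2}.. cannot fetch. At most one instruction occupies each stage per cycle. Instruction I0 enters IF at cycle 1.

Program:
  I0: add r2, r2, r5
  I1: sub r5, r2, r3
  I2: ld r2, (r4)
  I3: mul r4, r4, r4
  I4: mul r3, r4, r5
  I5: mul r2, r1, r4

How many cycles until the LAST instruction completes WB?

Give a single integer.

I0 add r2 <- r2,r5: IF@1 ID@2 stall=0 (-) EX@3 MEM@4 WB@5
I1 sub r5 <- r2,r3: IF@2 ID@3 stall=2 (RAW on I0.r2 (WB@5)) EX@6 MEM@7 WB@8
I2 ld r2 <- r4: IF@3 ID@6 stall=0 (-) EX@7 MEM@8 WB@9
I3 mul r4 <- r4,r4: IF@6 ID@7 stall=0 (-) EX@8 MEM@9 WB@10
I4 mul r3 <- r4,r5: IF@7 ID@8 stall=2 (RAW on I3.r4 (WB@10)) EX@11 MEM@12 WB@13
I5 mul r2 <- r1,r4: IF@8 ID@11 stall=0 (-) EX@12 MEM@13 WB@14

Answer: 14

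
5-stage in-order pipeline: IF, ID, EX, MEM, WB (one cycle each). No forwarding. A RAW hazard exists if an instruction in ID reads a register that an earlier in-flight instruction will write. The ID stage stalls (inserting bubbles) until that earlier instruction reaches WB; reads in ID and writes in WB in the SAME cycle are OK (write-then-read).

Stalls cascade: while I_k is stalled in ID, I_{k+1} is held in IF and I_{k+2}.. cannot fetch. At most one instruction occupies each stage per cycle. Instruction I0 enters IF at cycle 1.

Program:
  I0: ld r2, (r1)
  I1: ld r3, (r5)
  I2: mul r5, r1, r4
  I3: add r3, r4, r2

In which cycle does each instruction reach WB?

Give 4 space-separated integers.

Answer: 5 6 7 8

Derivation:
I0 ld r2 <- r1: IF@1 ID@2 stall=0 (-) EX@3 MEM@4 WB@5
I1 ld r3 <- r5: IF@2 ID@3 stall=0 (-) EX@4 MEM@5 WB@6
I2 mul r5 <- r1,r4: IF@3 ID@4 stall=0 (-) EX@5 MEM@6 WB@7
I3 add r3 <- r4,r2: IF@4 ID@5 stall=0 (-) EX@6 MEM@7 WB@8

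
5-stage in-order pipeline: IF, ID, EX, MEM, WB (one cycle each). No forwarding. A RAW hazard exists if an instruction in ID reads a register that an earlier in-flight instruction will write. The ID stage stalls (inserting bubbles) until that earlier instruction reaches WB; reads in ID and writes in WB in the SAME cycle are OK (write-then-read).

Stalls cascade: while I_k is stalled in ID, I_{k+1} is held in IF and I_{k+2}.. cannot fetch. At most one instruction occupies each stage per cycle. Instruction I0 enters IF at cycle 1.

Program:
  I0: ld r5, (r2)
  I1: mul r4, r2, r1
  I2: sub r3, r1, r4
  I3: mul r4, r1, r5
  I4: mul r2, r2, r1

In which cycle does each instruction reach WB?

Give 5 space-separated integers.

Answer: 5 6 9 10 11

Derivation:
I0 ld r5 <- r2: IF@1 ID@2 stall=0 (-) EX@3 MEM@4 WB@5
I1 mul r4 <- r2,r1: IF@2 ID@3 stall=0 (-) EX@4 MEM@5 WB@6
I2 sub r3 <- r1,r4: IF@3 ID@4 stall=2 (RAW on I1.r4 (WB@6)) EX@7 MEM@8 WB@9
I3 mul r4 <- r1,r5: IF@4 ID@7 stall=0 (-) EX@8 MEM@9 WB@10
I4 mul r2 <- r2,r1: IF@7 ID@8 stall=0 (-) EX@9 MEM@10 WB@11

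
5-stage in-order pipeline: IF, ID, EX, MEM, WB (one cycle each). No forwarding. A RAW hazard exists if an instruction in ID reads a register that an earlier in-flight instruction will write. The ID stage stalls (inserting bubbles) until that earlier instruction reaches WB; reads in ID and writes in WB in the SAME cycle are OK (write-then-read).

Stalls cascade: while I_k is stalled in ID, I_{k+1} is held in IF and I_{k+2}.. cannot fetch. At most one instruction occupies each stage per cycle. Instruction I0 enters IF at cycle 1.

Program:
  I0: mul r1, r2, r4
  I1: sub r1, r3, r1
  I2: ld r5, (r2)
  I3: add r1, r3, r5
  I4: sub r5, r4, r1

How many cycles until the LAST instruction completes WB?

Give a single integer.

Answer: 15

Derivation:
I0 mul r1 <- r2,r4: IF@1 ID@2 stall=0 (-) EX@3 MEM@4 WB@5
I1 sub r1 <- r3,r1: IF@2 ID@3 stall=2 (RAW on I0.r1 (WB@5)) EX@6 MEM@7 WB@8
I2 ld r5 <- r2: IF@3 ID@6 stall=0 (-) EX@7 MEM@8 WB@9
I3 add r1 <- r3,r5: IF@6 ID@7 stall=2 (RAW on I2.r5 (WB@9)) EX@10 MEM@11 WB@12
I4 sub r5 <- r4,r1: IF@7 ID@10 stall=2 (RAW on I3.r1 (WB@12)) EX@13 MEM@14 WB@15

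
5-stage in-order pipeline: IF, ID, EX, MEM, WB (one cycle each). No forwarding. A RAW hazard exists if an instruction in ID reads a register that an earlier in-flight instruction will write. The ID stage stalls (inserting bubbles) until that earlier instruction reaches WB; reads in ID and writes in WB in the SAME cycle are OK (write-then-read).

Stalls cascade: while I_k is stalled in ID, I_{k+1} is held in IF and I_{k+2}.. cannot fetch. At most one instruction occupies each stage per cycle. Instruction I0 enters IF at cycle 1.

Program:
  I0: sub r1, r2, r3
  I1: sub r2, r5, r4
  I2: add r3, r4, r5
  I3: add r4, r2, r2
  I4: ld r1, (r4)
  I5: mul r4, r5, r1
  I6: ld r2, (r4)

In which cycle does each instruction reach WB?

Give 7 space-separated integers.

I0 sub r1 <- r2,r3: IF@1 ID@2 stall=0 (-) EX@3 MEM@4 WB@5
I1 sub r2 <- r5,r4: IF@2 ID@3 stall=0 (-) EX@4 MEM@5 WB@6
I2 add r3 <- r4,r5: IF@3 ID@4 stall=0 (-) EX@5 MEM@6 WB@7
I3 add r4 <- r2,r2: IF@4 ID@5 stall=1 (RAW on I1.r2 (WB@6)) EX@7 MEM@8 WB@9
I4 ld r1 <- r4: IF@5 ID@7 stall=2 (RAW on I3.r4 (WB@9)) EX@10 MEM@11 WB@12
I5 mul r4 <- r5,r1: IF@7 ID@10 stall=2 (RAW on I4.r1 (WB@12)) EX@13 MEM@14 WB@15
I6 ld r2 <- r4: IF@10 ID@13 stall=2 (RAW on I5.r4 (WB@15)) EX@16 MEM@17 WB@18

Answer: 5 6 7 9 12 15 18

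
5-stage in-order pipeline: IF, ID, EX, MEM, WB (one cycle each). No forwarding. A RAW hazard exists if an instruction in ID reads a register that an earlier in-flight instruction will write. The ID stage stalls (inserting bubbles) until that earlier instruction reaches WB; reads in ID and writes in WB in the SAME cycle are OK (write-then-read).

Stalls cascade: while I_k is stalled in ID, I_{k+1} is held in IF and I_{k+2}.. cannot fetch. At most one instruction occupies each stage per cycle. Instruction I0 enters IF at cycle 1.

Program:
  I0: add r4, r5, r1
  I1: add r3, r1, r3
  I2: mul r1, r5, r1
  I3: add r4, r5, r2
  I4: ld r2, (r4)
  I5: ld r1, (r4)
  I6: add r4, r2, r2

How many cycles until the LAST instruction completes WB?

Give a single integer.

Answer: 14

Derivation:
I0 add r4 <- r5,r1: IF@1 ID@2 stall=0 (-) EX@3 MEM@4 WB@5
I1 add r3 <- r1,r3: IF@2 ID@3 stall=0 (-) EX@4 MEM@5 WB@6
I2 mul r1 <- r5,r1: IF@3 ID@4 stall=0 (-) EX@5 MEM@6 WB@7
I3 add r4 <- r5,r2: IF@4 ID@5 stall=0 (-) EX@6 MEM@7 WB@8
I4 ld r2 <- r4: IF@5 ID@6 stall=2 (RAW on I3.r4 (WB@8)) EX@9 MEM@10 WB@11
I5 ld r1 <- r4: IF@6 ID@9 stall=0 (-) EX@10 MEM@11 WB@12
I6 add r4 <- r2,r2: IF@9 ID@10 stall=1 (RAW on I4.r2 (WB@11)) EX@12 MEM@13 WB@14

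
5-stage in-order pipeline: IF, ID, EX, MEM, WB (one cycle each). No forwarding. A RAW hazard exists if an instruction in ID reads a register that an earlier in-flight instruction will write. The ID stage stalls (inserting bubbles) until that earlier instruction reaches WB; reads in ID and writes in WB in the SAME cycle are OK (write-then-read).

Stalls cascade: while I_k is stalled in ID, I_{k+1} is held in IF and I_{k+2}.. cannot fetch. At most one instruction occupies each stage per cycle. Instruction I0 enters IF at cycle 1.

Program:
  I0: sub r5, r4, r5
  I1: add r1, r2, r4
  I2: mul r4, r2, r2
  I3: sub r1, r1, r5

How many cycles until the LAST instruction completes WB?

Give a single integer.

Answer: 9

Derivation:
I0 sub r5 <- r4,r5: IF@1 ID@2 stall=0 (-) EX@3 MEM@4 WB@5
I1 add r1 <- r2,r4: IF@2 ID@3 stall=0 (-) EX@4 MEM@5 WB@6
I2 mul r4 <- r2,r2: IF@3 ID@4 stall=0 (-) EX@5 MEM@6 WB@7
I3 sub r1 <- r1,r5: IF@4 ID@5 stall=1 (RAW on I1.r1 (WB@6)) EX@7 MEM@8 WB@9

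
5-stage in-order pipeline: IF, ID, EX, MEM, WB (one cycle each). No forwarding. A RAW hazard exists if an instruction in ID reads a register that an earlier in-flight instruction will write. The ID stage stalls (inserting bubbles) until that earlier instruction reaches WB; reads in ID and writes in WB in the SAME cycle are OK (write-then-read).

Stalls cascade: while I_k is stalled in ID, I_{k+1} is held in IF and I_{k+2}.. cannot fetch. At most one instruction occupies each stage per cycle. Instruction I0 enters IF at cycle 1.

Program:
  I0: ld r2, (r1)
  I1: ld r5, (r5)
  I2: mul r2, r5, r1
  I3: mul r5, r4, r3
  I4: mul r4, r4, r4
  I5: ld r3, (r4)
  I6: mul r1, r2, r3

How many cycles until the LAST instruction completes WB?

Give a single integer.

Answer: 17

Derivation:
I0 ld r2 <- r1: IF@1 ID@2 stall=0 (-) EX@3 MEM@4 WB@5
I1 ld r5 <- r5: IF@2 ID@3 stall=0 (-) EX@4 MEM@5 WB@6
I2 mul r2 <- r5,r1: IF@3 ID@4 stall=2 (RAW on I1.r5 (WB@6)) EX@7 MEM@8 WB@9
I3 mul r5 <- r4,r3: IF@4 ID@7 stall=0 (-) EX@8 MEM@9 WB@10
I4 mul r4 <- r4,r4: IF@7 ID@8 stall=0 (-) EX@9 MEM@10 WB@11
I5 ld r3 <- r4: IF@8 ID@9 stall=2 (RAW on I4.r4 (WB@11)) EX@12 MEM@13 WB@14
I6 mul r1 <- r2,r3: IF@9 ID@12 stall=2 (RAW on I5.r3 (WB@14)) EX@15 MEM@16 WB@17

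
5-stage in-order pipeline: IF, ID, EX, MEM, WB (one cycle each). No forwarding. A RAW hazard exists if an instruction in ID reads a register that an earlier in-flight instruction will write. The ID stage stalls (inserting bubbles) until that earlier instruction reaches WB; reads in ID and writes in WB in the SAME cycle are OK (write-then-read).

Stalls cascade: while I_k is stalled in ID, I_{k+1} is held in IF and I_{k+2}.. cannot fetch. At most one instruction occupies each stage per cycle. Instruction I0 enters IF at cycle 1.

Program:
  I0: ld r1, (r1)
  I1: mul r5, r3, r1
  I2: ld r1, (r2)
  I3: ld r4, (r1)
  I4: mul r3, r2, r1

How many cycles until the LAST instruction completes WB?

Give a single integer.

Answer: 13

Derivation:
I0 ld r1 <- r1: IF@1 ID@2 stall=0 (-) EX@3 MEM@4 WB@5
I1 mul r5 <- r3,r1: IF@2 ID@3 stall=2 (RAW on I0.r1 (WB@5)) EX@6 MEM@7 WB@8
I2 ld r1 <- r2: IF@3 ID@6 stall=0 (-) EX@7 MEM@8 WB@9
I3 ld r4 <- r1: IF@6 ID@7 stall=2 (RAW on I2.r1 (WB@9)) EX@10 MEM@11 WB@12
I4 mul r3 <- r2,r1: IF@7 ID@10 stall=0 (-) EX@11 MEM@12 WB@13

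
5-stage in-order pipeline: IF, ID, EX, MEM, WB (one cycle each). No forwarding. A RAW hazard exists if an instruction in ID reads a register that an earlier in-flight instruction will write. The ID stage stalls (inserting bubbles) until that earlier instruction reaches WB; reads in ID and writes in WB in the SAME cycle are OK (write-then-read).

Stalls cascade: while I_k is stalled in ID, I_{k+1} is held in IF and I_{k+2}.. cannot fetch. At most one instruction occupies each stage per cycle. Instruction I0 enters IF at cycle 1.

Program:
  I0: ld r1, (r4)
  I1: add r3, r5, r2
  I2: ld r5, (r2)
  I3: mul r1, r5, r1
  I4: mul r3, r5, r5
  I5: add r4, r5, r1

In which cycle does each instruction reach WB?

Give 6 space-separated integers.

I0 ld r1 <- r4: IF@1 ID@2 stall=0 (-) EX@3 MEM@4 WB@5
I1 add r3 <- r5,r2: IF@2 ID@3 stall=0 (-) EX@4 MEM@5 WB@6
I2 ld r5 <- r2: IF@3 ID@4 stall=0 (-) EX@5 MEM@6 WB@7
I3 mul r1 <- r5,r1: IF@4 ID@5 stall=2 (RAW on I2.r5 (WB@7)) EX@8 MEM@9 WB@10
I4 mul r3 <- r5,r5: IF@5 ID@8 stall=0 (-) EX@9 MEM@10 WB@11
I5 add r4 <- r5,r1: IF@8 ID@9 stall=1 (RAW on I3.r1 (WB@10)) EX@11 MEM@12 WB@13

Answer: 5 6 7 10 11 13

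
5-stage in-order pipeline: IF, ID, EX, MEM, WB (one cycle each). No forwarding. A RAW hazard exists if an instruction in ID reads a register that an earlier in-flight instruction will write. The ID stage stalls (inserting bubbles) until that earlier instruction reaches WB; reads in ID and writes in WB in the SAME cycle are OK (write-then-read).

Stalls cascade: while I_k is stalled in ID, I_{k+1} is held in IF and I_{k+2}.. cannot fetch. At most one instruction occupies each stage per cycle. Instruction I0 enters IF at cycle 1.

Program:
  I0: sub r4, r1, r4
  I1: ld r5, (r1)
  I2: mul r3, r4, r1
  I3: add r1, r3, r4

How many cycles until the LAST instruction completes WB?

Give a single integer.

I0 sub r4 <- r1,r4: IF@1 ID@2 stall=0 (-) EX@3 MEM@4 WB@5
I1 ld r5 <- r1: IF@2 ID@3 stall=0 (-) EX@4 MEM@5 WB@6
I2 mul r3 <- r4,r1: IF@3 ID@4 stall=1 (RAW on I0.r4 (WB@5)) EX@6 MEM@7 WB@8
I3 add r1 <- r3,r4: IF@4 ID@6 stall=2 (RAW on I2.r3 (WB@8)) EX@9 MEM@10 WB@11

Answer: 11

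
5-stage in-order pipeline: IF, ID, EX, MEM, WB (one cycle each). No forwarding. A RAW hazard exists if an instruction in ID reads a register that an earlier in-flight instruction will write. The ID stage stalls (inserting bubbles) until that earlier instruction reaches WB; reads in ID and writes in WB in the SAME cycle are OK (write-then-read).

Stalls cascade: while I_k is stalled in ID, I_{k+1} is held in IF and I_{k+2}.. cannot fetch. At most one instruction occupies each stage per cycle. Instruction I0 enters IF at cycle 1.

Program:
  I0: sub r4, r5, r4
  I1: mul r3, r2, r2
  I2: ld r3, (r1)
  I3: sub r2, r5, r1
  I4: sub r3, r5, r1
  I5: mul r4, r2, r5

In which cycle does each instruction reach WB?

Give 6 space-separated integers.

I0 sub r4 <- r5,r4: IF@1 ID@2 stall=0 (-) EX@3 MEM@4 WB@5
I1 mul r3 <- r2,r2: IF@2 ID@3 stall=0 (-) EX@4 MEM@5 WB@6
I2 ld r3 <- r1: IF@3 ID@4 stall=0 (-) EX@5 MEM@6 WB@7
I3 sub r2 <- r5,r1: IF@4 ID@5 stall=0 (-) EX@6 MEM@7 WB@8
I4 sub r3 <- r5,r1: IF@5 ID@6 stall=0 (-) EX@7 MEM@8 WB@9
I5 mul r4 <- r2,r5: IF@6 ID@7 stall=1 (RAW on I3.r2 (WB@8)) EX@9 MEM@10 WB@11

Answer: 5 6 7 8 9 11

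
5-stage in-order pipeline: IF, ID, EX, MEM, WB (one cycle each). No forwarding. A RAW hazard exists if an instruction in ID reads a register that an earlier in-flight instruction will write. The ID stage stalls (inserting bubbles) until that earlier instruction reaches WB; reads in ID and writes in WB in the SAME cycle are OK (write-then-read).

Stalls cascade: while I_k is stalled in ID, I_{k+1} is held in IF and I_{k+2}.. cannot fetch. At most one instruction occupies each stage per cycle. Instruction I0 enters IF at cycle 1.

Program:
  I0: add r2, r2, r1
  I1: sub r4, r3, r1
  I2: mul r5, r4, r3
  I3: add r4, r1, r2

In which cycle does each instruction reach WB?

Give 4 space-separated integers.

Answer: 5 6 9 10

Derivation:
I0 add r2 <- r2,r1: IF@1 ID@2 stall=0 (-) EX@3 MEM@4 WB@5
I1 sub r4 <- r3,r1: IF@2 ID@3 stall=0 (-) EX@4 MEM@5 WB@6
I2 mul r5 <- r4,r3: IF@3 ID@4 stall=2 (RAW on I1.r4 (WB@6)) EX@7 MEM@8 WB@9
I3 add r4 <- r1,r2: IF@4 ID@7 stall=0 (-) EX@8 MEM@9 WB@10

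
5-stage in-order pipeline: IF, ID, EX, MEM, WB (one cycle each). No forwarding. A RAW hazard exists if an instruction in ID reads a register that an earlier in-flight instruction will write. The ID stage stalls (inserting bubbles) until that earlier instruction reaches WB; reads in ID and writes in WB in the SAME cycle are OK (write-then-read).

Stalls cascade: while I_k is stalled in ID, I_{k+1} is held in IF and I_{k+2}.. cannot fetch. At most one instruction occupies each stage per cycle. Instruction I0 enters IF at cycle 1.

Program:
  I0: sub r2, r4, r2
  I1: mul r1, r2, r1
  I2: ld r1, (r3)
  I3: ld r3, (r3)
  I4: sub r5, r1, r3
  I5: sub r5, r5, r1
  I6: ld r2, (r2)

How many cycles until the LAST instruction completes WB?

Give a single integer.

I0 sub r2 <- r4,r2: IF@1 ID@2 stall=0 (-) EX@3 MEM@4 WB@5
I1 mul r1 <- r2,r1: IF@2 ID@3 stall=2 (RAW on I0.r2 (WB@5)) EX@6 MEM@7 WB@8
I2 ld r1 <- r3: IF@3 ID@6 stall=0 (-) EX@7 MEM@8 WB@9
I3 ld r3 <- r3: IF@6 ID@7 stall=0 (-) EX@8 MEM@9 WB@10
I4 sub r5 <- r1,r3: IF@7 ID@8 stall=2 (RAW on I3.r3 (WB@10)) EX@11 MEM@12 WB@13
I5 sub r5 <- r5,r1: IF@8 ID@11 stall=2 (RAW on I4.r5 (WB@13)) EX@14 MEM@15 WB@16
I6 ld r2 <- r2: IF@11 ID@14 stall=0 (-) EX@15 MEM@16 WB@17

Answer: 17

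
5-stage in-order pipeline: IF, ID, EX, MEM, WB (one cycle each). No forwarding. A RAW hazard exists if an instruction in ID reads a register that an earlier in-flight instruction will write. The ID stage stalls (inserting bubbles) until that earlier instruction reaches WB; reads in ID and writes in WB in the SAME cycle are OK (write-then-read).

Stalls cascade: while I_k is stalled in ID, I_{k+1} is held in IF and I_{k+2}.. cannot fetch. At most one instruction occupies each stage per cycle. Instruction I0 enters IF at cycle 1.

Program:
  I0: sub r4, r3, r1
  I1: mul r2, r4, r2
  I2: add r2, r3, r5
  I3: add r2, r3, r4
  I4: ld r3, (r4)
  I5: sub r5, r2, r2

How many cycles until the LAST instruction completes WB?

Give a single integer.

Answer: 13

Derivation:
I0 sub r4 <- r3,r1: IF@1 ID@2 stall=0 (-) EX@3 MEM@4 WB@5
I1 mul r2 <- r4,r2: IF@2 ID@3 stall=2 (RAW on I0.r4 (WB@5)) EX@6 MEM@7 WB@8
I2 add r2 <- r3,r5: IF@3 ID@6 stall=0 (-) EX@7 MEM@8 WB@9
I3 add r2 <- r3,r4: IF@6 ID@7 stall=0 (-) EX@8 MEM@9 WB@10
I4 ld r3 <- r4: IF@7 ID@8 stall=0 (-) EX@9 MEM@10 WB@11
I5 sub r5 <- r2,r2: IF@8 ID@9 stall=1 (RAW on I3.r2 (WB@10)) EX@11 MEM@12 WB@13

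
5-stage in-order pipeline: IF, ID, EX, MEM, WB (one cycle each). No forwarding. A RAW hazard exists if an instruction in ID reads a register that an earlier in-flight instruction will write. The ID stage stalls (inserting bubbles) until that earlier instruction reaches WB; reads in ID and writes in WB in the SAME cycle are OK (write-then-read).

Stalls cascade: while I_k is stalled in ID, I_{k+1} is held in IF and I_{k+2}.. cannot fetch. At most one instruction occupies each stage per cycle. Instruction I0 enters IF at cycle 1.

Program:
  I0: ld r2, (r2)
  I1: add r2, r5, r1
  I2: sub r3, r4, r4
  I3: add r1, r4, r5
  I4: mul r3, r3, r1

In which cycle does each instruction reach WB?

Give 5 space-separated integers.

Answer: 5 6 7 8 11

Derivation:
I0 ld r2 <- r2: IF@1 ID@2 stall=0 (-) EX@3 MEM@4 WB@5
I1 add r2 <- r5,r1: IF@2 ID@3 stall=0 (-) EX@4 MEM@5 WB@6
I2 sub r3 <- r4,r4: IF@3 ID@4 stall=0 (-) EX@5 MEM@6 WB@7
I3 add r1 <- r4,r5: IF@4 ID@5 stall=0 (-) EX@6 MEM@7 WB@8
I4 mul r3 <- r3,r1: IF@5 ID@6 stall=2 (RAW on I3.r1 (WB@8)) EX@9 MEM@10 WB@11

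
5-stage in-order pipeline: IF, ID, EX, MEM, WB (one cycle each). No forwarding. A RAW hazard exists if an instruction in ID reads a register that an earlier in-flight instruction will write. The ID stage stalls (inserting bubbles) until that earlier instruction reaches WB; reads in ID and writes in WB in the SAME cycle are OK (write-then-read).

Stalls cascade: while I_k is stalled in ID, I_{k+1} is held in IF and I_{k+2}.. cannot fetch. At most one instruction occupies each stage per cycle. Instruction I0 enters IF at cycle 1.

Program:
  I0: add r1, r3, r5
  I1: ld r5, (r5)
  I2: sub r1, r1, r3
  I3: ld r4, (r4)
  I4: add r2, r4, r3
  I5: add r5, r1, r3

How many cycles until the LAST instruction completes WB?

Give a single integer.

I0 add r1 <- r3,r5: IF@1 ID@2 stall=0 (-) EX@3 MEM@4 WB@5
I1 ld r5 <- r5: IF@2 ID@3 stall=0 (-) EX@4 MEM@5 WB@6
I2 sub r1 <- r1,r3: IF@3 ID@4 stall=1 (RAW on I0.r1 (WB@5)) EX@6 MEM@7 WB@8
I3 ld r4 <- r4: IF@4 ID@6 stall=0 (-) EX@7 MEM@8 WB@9
I4 add r2 <- r4,r3: IF@6 ID@7 stall=2 (RAW on I3.r4 (WB@9)) EX@10 MEM@11 WB@12
I5 add r5 <- r1,r3: IF@7 ID@10 stall=0 (-) EX@11 MEM@12 WB@13

Answer: 13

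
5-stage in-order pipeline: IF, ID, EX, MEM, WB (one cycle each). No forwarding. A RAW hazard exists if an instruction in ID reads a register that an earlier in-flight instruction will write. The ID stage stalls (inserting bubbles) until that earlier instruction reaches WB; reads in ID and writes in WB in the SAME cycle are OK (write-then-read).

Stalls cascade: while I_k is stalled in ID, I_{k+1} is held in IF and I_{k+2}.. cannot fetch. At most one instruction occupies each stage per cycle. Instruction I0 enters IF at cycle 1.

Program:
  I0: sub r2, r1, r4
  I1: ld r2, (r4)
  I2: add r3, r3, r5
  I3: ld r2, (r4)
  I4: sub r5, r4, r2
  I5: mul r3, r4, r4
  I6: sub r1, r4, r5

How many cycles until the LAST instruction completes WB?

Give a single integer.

Answer: 14

Derivation:
I0 sub r2 <- r1,r4: IF@1 ID@2 stall=0 (-) EX@3 MEM@4 WB@5
I1 ld r2 <- r4: IF@2 ID@3 stall=0 (-) EX@4 MEM@5 WB@6
I2 add r3 <- r3,r5: IF@3 ID@4 stall=0 (-) EX@5 MEM@6 WB@7
I3 ld r2 <- r4: IF@4 ID@5 stall=0 (-) EX@6 MEM@7 WB@8
I4 sub r5 <- r4,r2: IF@5 ID@6 stall=2 (RAW on I3.r2 (WB@8)) EX@9 MEM@10 WB@11
I5 mul r3 <- r4,r4: IF@6 ID@9 stall=0 (-) EX@10 MEM@11 WB@12
I6 sub r1 <- r4,r5: IF@9 ID@10 stall=1 (RAW on I4.r5 (WB@11)) EX@12 MEM@13 WB@14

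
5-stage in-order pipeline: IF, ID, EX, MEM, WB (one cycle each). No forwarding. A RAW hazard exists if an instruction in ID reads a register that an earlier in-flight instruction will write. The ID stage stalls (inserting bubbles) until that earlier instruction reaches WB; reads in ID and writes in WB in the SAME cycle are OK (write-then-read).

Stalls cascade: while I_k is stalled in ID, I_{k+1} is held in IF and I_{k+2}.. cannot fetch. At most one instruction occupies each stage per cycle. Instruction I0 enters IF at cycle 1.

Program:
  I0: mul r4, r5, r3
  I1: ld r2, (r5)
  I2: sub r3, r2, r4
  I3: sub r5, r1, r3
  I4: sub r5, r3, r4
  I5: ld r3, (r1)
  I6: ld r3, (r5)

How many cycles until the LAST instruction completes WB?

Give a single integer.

I0 mul r4 <- r5,r3: IF@1 ID@2 stall=0 (-) EX@3 MEM@4 WB@5
I1 ld r2 <- r5: IF@2 ID@3 stall=0 (-) EX@4 MEM@5 WB@6
I2 sub r3 <- r2,r4: IF@3 ID@4 stall=2 (RAW on I1.r2 (WB@6)) EX@7 MEM@8 WB@9
I3 sub r5 <- r1,r3: IF@4 ID@7 stall=2 (RAW on I2.r3 (WB@9)) EX@10 MEM@11 WB@12
I4 sub r5 <- r3,r4: IF@7 ID@10 stall=0 (-) EX@11 MEM@12 WB@13
I5 ld r3 <- r1: IF@10 ID@11 stall=0 (-) EX@12 MEM@13 WB@14
I6 ld r3 <- r5: IF@11 ID@12 stall=1 (RAW on I4.r5 (WB@13)) EX@14 MEM@15 WB@16

Answer: 16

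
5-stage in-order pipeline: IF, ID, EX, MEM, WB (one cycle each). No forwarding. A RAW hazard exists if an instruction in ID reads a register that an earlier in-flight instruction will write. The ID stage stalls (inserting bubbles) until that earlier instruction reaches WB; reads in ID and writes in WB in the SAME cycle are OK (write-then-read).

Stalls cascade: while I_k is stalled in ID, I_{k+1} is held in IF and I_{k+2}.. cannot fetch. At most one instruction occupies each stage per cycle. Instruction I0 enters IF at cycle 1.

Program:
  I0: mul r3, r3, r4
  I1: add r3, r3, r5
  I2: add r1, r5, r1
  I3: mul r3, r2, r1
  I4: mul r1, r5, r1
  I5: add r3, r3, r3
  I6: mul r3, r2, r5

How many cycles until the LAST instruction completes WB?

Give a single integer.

I0 mul r3 <- r3,r4: IF@1 ID@2 stall=0 (-) EX@3 MEM@4 WB@5
I1 add r3 <- r3,r5: IF@2 ID@3 stall=2 (RAW on I0.r3 (WB@5)) EX@6 MEM@7 WB@8
I2 add r1 <- r5,r1: IF@3 ID@6 stall=0 (-) EX@7 MEM@8 WB@9
I3 mul r3 <- r2,r1: IF@6 ID@7 stall=2 (RAW on I2.r1 (WB@9)) EX@10 MEM@11 WB@12
I4 mul r1 <- r5,r1: IF@7 ID@10 stall=0 (-) EX@11 MEM@12 WB@13
I5 add r3 <- r3,r3: IF@10 ID@11 stall=1 (RAW on I3.r3 (WB@12)) EX@13 MEM@14 WB@15
I6 mul r3 <- r2,r5: IF@11 ID@13 stall=0 (-) EX@14 MEM@15 WB@16

Answer: 16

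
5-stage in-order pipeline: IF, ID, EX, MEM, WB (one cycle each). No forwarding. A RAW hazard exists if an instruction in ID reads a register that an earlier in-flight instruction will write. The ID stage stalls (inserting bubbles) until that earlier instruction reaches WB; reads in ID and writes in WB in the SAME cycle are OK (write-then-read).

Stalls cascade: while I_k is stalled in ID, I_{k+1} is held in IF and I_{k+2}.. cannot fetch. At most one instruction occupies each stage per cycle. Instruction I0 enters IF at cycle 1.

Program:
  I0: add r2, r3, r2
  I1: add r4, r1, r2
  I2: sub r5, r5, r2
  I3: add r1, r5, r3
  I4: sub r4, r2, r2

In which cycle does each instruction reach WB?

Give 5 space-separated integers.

I0 add r2 <- r3,r2: IF@1 ID@2 stall=0 (-) EX@3 MEM@4 WB@5
I1 add r4 <- r1,r2: IF@2 ID@3 stall=2 (RAW on I0.r2 (WB@5)) EX@6 MEM@7 WB@8
I2 sub r5 <- r5,r2: IF@3 ID@6 stall=0 (-) EX@7 MEM@8 WB@9
I3 add r1 <- r5,r3: IF@6 ID@7 stall=2 (RAW on I2.r5 (WB@9)) EX@10 MEM@11 WB@12
I4 sub r4 <- r2,r2: IF@7 ID@10 stall=0 (-) EX@11 MEM@12 WB@13

Answer: 5 8 9 12 13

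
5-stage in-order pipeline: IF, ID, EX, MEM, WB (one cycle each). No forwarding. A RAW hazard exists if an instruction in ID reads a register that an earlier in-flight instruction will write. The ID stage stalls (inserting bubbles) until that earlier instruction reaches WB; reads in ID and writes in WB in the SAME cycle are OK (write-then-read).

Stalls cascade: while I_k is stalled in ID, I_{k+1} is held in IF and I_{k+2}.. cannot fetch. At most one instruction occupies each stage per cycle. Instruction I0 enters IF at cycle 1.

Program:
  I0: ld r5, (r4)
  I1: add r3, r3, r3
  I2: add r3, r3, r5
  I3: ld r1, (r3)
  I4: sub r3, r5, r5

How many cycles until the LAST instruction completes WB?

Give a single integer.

Answer: 13

Derivation:
I0 ld r5 <- r4: IF@1 ID@2 stall=0 (-) EX@3 MEM@4 WB@5
I1 add r3 <- r3,r3: IF@2 ID@3 stall=0 (-) EX@4 MEM@5 WB@6
I2 add r3 <- r3,r5: IF@3 ID@4 stall=2 (RAW on I1.r3 (WB@6)) EX@7 MEM@8 WB@9
I3 ld r1 <- r3: IF@4 ID@7 stall=2 (RAW on I2.r3 (WB@9)) EX@10 MEM@11 WB@12
I4 sub r3 <- r5,r5: IF@7 ID@10 stall=0 (-) EX@11 MEM@12 WB@13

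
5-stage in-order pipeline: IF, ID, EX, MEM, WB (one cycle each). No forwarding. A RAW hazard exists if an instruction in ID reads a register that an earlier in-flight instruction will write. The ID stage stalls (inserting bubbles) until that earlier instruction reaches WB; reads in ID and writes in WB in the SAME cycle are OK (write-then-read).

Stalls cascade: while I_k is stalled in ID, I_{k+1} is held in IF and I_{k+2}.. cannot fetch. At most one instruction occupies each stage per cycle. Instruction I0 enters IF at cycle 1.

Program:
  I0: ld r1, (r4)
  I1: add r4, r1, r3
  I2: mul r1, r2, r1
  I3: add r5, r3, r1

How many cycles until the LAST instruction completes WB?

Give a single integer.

Answer: 12

Derivation:
I0 ld r1 <- r4: IF@1 ID@2 stall=0 (-) EX@3 MEM@4 WB@5
I1 add r4 <- r1,r3: IF@2 ID@3 stall=2 (RAW on I0.r1 (WB@5)) EX@6 MEM@7 WB@8
I2 mul r1 <- r2,r1: IF@3 ID@6 stall=0 (-) EX@7 MEM@8 WB@9
I3 add r5 <- r3,r1: IF@6 ID@7 stall=2 (RAW on I2.r1 (WB@9)) EX@10 MEM@11 WB@12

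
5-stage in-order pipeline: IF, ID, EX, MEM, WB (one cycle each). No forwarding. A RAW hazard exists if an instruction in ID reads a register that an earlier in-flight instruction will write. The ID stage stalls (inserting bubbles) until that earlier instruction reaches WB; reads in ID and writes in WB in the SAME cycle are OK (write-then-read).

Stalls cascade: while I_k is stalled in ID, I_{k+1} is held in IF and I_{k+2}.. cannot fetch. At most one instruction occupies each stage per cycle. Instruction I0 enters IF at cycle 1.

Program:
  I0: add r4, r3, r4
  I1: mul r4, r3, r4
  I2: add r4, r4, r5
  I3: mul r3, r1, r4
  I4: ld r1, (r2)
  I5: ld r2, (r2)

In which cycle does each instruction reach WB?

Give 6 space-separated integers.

I0 add r4 <- r3,r4: IF@1 ID@2 stall=0 (-) EX@3 MEM@4 WB@5
I1 mul r4 <- r3,r4: IF@2 ID@3 stall=2 (RAW on I0.r4 (WB@5)) EX@6 MEM@7 WB@8
I2 add r4 <- r4,r5: IF@3 ID@6 stall=2 (RAW on I1.r4 (WB@8)) EX@9 MEM@10 WB@11
I3 mul r3 <- r1,r4: IF@6 ID@9 stall=2 (RAW on I2.r4 (WB@11)) EX@12 MEM@13 WB@14
I4 ld r1 <- r2: IF@9 ID@12 stall=0 (-) EX@13 MEM@14 WB@15
I5 ld r2 <- r2: IF@12 ID@13 stall=0 (-) EX@14 MEM@15 WB@16

Answer: 5 8 11 14 15 16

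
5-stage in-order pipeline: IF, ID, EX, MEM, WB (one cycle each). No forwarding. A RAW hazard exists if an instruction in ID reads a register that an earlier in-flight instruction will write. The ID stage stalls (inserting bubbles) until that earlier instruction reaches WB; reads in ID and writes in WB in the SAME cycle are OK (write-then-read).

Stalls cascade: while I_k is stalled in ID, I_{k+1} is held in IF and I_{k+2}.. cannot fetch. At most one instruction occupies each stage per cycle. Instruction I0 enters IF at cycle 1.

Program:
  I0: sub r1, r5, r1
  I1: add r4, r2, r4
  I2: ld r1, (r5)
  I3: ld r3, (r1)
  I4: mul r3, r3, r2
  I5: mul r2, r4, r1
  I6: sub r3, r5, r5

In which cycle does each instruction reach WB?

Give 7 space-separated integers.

I0 sub r1 <- r5,r1: IF@1 ID@2 stall=0 (-) EX@3 MEM@4 WB@5
I1 add r4 <- r2,r4: IF@2 ID@3 stall=0 (-) EX@4 MEM@5 WB@6
I2 ld r1 <- r5: IF@3 ID@4 stall=0 (-) EX@5 MEM@6 WB@7
I3 ld r3 <- r1: IF@4 ID@5 stall=2 (RAW on I2.r1 (WB@7)) EX@8 MEM@9 WB@10
I4 mul r3 <- r3,r2: IF@5 ID@8 stall=2 (RAW on I3.r3 (WB@10)) EX@11 MEM@12 WB@13
I5 mul r2 <- r4,r1: IF@8 ID@11 stall=0 (-) EX@12 MEM@13 WB@14
I6 sub r3 <- r5,r5: IF@11 ID@12 stall=0 (-) EX@13 MEM@14 WB@15

Answer: 5 6 7 10 13 14 15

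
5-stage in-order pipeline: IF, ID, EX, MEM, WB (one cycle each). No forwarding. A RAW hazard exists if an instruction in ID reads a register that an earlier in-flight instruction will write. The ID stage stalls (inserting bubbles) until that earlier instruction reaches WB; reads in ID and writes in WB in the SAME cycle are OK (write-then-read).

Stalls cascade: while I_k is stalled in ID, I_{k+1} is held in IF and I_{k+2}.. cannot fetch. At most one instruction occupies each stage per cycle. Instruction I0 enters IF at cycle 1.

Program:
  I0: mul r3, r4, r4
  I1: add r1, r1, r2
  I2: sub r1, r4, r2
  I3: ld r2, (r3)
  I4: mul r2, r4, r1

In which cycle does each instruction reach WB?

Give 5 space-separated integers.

Answer: 5 6 7 8 10

Derivation:
I0 mul r3 <- r4,r4: IF@1 ID@2 stall=0 (-) EX@3 MEM@4 WB@5
I1 add r1 <- r1,r2: IF@2 ID@3 stall=0 (-) EX@4 MEM@5 WB@6
I2 sub r1 <- r4,r2: IF@3 ID@4 stall=0 (-) EX@5 MEM@6 WB@7
I3 ld r2 <- r3: IF@4 ID@5 stall=0 (-) EX@6 MEM@7 WB@8
I4 mul r2 <- r4,r1: IF@5 ID@6 stall=1 (RAW on I2.r1 (WB@7)) EX@8 MEM@9 WB@10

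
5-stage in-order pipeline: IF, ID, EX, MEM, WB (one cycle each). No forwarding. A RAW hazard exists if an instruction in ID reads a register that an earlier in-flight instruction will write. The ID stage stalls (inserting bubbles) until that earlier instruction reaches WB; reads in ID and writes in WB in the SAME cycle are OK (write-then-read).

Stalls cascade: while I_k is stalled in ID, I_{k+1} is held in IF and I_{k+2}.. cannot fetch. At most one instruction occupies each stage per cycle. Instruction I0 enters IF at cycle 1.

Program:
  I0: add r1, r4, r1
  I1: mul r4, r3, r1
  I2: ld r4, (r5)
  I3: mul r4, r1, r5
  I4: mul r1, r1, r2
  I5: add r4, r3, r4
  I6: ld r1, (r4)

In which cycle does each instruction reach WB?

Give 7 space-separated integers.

Answer: 5 8 9 10 11 13 16

Derivation:
I0 add r1 <- r4,r1: IF@1 ID@2 stall=0 (-) EX@3 MEM@4 WB@5
I1 mul r4 <- r3,r1: IF@2 ID@3 stall=2 (RAW on I0.r1 (WB@5)) EX@6 MEM@7 WB@8
I2 ld r4 <- r5: IF@3 ID@6 stall=0 (-) EX@7 MEM@8 WB@9
I3 mul r4 <- r1,r5: IF@6 ID@7 stall=0 (-) EX@8 MEM@9 WB@10
I4 mul r1 <- r1,r2: IF@7 ID@8 stall=0 (-) EX@9 MEM@10 WB@11
I5 add r4 <- r3,r4: IF@8 ID@9 stall=1 (RAW on I3.r4 (WB@10)) EX@11 MEM@12 WB@13
I6 ld r1 <- r4: IF@9 ID@11 stall=2 (RAW on I5.r4 (WB@13)) EX@14 MEM@15 WB@16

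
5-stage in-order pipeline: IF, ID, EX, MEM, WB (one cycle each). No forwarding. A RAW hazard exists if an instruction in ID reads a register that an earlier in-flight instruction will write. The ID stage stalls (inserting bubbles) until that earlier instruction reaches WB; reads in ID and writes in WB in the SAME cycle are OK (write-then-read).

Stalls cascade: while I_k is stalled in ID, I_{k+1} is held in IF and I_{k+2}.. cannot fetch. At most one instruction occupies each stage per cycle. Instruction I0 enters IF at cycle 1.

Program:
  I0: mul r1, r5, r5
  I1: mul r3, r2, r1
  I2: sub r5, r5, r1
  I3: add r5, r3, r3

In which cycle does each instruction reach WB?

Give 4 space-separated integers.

Answer: 5 8 9 11

Derivation:
I0 mul r1 <- r5,r5: IF@1 ID@2 stall=0 (-) EX@3 MEM@4 WB@5
I1 mul r3 <- r2,r1: IF@2 ID@3 stall=2 (RAW on I0.r1 (WB@5)) EX@6 MEM@7 WB@8
I2 sub r5 <- r5,r1: IF@3 ID@6 stall=0 (-) EX@7 MEM@8 WB@9
I3 add r5 <- r3,r3: IF@6 ID@7 stall=1 (RAW on I1.r3 (WB@8)) EX@9 MEM@10 WB@11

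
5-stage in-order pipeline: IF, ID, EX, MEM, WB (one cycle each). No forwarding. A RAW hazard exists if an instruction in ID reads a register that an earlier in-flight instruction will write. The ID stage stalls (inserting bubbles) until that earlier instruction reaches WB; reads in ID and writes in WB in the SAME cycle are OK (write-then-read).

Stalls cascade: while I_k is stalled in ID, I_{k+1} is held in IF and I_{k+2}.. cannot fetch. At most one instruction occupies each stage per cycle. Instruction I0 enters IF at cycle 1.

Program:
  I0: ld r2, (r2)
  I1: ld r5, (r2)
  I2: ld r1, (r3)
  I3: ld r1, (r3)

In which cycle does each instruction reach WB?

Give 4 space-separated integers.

I0 ld r2 <- r2: IF@1 ID@2 stall=0 (-) EX@3 MEM@4 WB@5
I1 ld r5 <- r2: IF@2 ID@3 stall=2 (RAW on I0.r2 (WB@5)) EX@6 MEM@7 WB@8
I2 ld r1 <- r3: IF@3 ID@6 stall=0 (-) EX@7 MEM@8 WB@9
I3 ld r1 <- r3: IF@6 ID@7 stall=0 (-) EX@8 MEM@9 WB@10

Answer: 5 8 9 10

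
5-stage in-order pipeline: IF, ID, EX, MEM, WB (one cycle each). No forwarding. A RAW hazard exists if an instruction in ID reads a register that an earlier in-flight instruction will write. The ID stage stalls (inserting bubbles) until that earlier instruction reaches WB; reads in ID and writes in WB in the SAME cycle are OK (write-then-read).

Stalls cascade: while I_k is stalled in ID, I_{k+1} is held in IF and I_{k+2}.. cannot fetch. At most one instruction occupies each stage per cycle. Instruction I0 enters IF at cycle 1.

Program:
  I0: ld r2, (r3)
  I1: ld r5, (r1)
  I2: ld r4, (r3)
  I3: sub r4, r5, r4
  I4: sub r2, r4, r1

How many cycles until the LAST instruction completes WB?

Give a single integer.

I0 ld r2 <- r3: IF@1 ID@2 stall=0 (-) EX@3 MEM@4 WB@5
I1 ld r5 <- r1: IF@2 ID@3 stall=0 (-) EX@4 MEM@5 WB@6
I2 ld r4 <- r3: IF@3 ID@4 stall=0 (-) EX@5 MEM@6 WB@7
I3 sub r4 <- r5,r4: IF@4 ID@5 stall=2 (RAW on I2.r4 (WB@7)) EX@8 MEM@9 WB@10
I4 sub r2 <- r4,r1: IF@5 ID@8 stall=2 (RAW on I3.r4 (WB@10)) EX@11 MEM@12 WB@13

Answer: 13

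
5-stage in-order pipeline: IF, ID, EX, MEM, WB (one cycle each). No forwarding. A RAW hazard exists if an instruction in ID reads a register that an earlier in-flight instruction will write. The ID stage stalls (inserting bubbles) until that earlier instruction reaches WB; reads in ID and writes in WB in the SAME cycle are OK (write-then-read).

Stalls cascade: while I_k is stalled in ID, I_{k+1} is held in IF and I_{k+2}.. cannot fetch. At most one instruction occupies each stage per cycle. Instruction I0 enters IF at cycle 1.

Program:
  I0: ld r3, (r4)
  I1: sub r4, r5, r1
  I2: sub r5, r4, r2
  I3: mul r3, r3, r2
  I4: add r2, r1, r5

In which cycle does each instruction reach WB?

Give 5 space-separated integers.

I0 ld r3 <- r4: IF@1 ID@2 stall=0 (-) EX@3 MEM@4 WB@5
I1 sub r4 <- r5,r1: IF@2 ID@3 stall=0 (-) EX@4 MEM@5 WB@6
I2 sub r5 <- r4,r2: IF@3 ID@4 stall=2 (RAW on I1.r4 (WB@6)) EX@7 MEM@8 WB@9
I3 mul r3 <- r3,r2: IF@4 ID@7 stall=0 (-) EX@8 MEM@9 WB@10
I4 add r2 <- r1,r5: IF@7 ID@8 stall=1 (RAW on I2.r5 (WB@9)) EX@10 MEM@11 WB@12

Answer: 5 6 9 10 12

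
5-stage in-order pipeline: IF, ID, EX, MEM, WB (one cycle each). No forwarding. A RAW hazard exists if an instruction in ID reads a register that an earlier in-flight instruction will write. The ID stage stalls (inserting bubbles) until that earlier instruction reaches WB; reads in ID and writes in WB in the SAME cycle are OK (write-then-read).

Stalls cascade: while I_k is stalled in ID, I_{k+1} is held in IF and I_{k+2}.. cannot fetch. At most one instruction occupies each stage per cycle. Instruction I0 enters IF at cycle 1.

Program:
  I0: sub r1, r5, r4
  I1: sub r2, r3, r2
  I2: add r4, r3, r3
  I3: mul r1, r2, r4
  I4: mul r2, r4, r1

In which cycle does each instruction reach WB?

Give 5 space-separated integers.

Answer: 5 6 7 10 13

Derivation:
I0 sub r1 <- r5,r4: IF@1 ID@2 stall=0 (-) EX@3 MEM@4 WB@5
I1 sub r2 <- r3,r2: IF@2 ID@3 stall=0 (-) EX@4 MEM@5 WB@6
I2 add r4 <- r3,r3: IF@3 ID@4 stall=0 (-) EX@5 MEM@6 WB@7
I3 mul r1 <- r2,r4: IF@4 ID@5 stall=2 (RAW on I2.r4 (WB@7)) EX@8 MEM@9 WB@10
I4 mul r2 <- r4,r1: IF@5 ID@8 stall=2 (RAW on I3.r1 (WB@10)) EX@11 MEM@12 WB@13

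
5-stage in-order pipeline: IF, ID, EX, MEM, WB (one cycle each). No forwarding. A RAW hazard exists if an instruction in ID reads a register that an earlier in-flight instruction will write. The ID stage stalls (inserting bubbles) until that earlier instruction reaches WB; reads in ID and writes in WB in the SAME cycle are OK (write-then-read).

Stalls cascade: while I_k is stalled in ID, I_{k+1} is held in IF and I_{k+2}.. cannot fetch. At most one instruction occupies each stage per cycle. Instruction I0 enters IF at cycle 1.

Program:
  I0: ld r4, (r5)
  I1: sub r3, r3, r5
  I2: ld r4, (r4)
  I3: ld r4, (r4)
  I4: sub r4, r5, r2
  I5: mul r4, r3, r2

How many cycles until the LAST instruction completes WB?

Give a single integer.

I0 ld r4 <- r5: IF@1 ID@2 stall=0 (-) EX@3 MEM@4 WB@5
I1 sub r3 <- r3,r5: IF@2 ID@3 stall=0 (-) EX@4 MEM@5 WB@6
I2 ld r4 <- r4: IF@3 ID@4 stall=1 (RAW on I0.r4 (WB@5)) EX@6 MEM@7 WB@8
I3 ld r4 <- r4: IF@4 ID@6 stall=2 (RAW on I2.r4 (WB@8)) EX@9 MEM@10 WB@11
I4 sub r4 <- r5,r2: IF@6 ID@9 stall=0 (-) EX@10 MEM@11 WB@12
I5 mul r4 <- r3,r2: IF@9 ID@10 stall=0 (-) EX@11 MEM@12 WB@13

Answer: 13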